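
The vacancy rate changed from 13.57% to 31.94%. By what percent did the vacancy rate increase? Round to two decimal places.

The change is 31.94 − 13.57 = 18.37 percentage points.
Relative to the original 13.57%, that is 18.37 ÷ 13.57 ≈ 135.37%.
So the vacancy rate rose by 135.37%.

135.37%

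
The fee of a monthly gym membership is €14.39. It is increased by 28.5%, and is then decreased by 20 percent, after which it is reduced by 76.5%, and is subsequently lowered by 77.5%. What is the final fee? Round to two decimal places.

€0.78

Each change multiplies by a factor: 1.285 × 0.8 × 0.235 × 0.225 = 0.0543555.
€14.39 × 0.0543555 = €0.782175645 ≈ €0.78.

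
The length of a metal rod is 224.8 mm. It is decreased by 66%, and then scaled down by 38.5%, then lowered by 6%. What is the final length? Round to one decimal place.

66% decrease: 224.8 × 0.34 = 76.432.
After the 38.5% decrease: 76.432 × 0.615 = 47.00568.
Apply the 6% decrease: 47.00568 × 0.94 = 44.1853392 ≈ 44.2.

44.2 mm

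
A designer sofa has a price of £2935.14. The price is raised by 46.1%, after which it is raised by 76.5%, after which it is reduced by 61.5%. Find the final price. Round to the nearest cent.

£2913.97

46.1% increase: £2935.14 × 1.461 = £4288.23954.
After the 76.5% increase: £4288.23954 × 1.765 = £7568.7427881.
61.5% decrease: £7568.7427881 × 0.385 = £2913.9659734185 ≈ £2913.97.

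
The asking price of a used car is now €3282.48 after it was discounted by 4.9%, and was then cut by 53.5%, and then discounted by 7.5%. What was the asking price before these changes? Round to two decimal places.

€8024.66

The overall multiplier applied was 0.951 × 0.465 × 0.925 = 0.409048875.
So the original asking price was €3282.48 ÷ 0.409048875 ≈ €8024.66.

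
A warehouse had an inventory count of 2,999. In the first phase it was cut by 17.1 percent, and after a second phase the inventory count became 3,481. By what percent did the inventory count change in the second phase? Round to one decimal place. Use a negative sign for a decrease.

After the first phase: 2,999 × 0.829 = 2486.171.
Second-phase multiplier: 3,481 ÷ 2486.171 ≈ 1.40015.
That is a change of 40.0%.

40.0%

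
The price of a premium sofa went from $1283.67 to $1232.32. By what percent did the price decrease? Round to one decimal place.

4.0%

Change: $1232.32 − $1283.67 = -$51.35.
Relative to the original: -$51.35 ÷ $1283.67 ≈ -4.0%.
So the price decreased by 4.0%.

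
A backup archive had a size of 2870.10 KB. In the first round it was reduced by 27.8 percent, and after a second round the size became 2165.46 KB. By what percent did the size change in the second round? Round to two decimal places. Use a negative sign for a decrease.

After the first round: 2870.10 × 0.722 = 2072.2122.
Second-round multiplier: 2165.46 ÷ 2072.2122 ≈ 1.044999.
That is a change of 4.50%.

4.50%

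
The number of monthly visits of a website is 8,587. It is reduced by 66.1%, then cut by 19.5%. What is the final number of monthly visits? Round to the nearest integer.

Apply the 66.1% decrease: 8,587 × 0.339 = 2910.993.
19.5% decrease: 2910.993 × 0.805 = 2343.349365 ≈ 2,343.

2,343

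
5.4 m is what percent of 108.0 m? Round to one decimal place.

5.4 m ÷ 108.0 m = 5.0%.

5.0%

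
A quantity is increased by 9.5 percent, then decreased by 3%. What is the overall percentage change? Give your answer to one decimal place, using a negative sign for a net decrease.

6.2%

The combined multiplier is 1.095 × 0.97 = 1.06215.
That corresponds to an increase of 6.2%.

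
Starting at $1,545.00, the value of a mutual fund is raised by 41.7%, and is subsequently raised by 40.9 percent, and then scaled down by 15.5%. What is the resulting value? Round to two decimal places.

Apply the 41.7% increase: $1,545.00 × 1.417 = $2189.265.
After the 40.9% increase: $2189.265 × 1.409 = $3084.674385.
15.5% decrease: $3084.674385 × 0.845 = $2606.549855325 ≈ $2,606.55.

$2,606.55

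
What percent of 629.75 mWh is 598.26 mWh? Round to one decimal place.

598.26 mWh ÷ 629.75 mWh ≈ 95.0%.

95.0%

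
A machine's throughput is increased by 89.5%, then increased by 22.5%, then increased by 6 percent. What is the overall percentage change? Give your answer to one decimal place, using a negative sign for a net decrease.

The combined multiplier is 1.895 × 1.225 × 1.06 = 2.4606575.
That corresponds to an increase of 146.1%.

146.1%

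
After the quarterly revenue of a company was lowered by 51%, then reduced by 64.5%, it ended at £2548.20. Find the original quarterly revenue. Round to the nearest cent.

Undoing the 64.5% decrease: £2548.20 ÷ 0.355 ≈ £7178.028169.
Undoing the 51% decrease: £7178.028169 ÷ 0.49 ≈ £14649.04.

£14649.04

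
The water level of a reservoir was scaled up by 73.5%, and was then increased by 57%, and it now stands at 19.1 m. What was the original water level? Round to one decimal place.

Undoing the 57% increase: 19.1 ÷ 1.57 ≈ 12.165605.
Undoing the 73.5% increase: 12.165605 ÷ 1.735 ≈ 7.0 m.

7.0 m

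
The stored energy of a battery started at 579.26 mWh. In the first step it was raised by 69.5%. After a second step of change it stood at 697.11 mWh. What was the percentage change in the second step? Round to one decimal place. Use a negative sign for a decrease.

-29.0%

After the first step: 579.26 × 1.695 = 981.8457.
Second-step multiplier: 697.11 ÷ 981.8457 ≈ 0.71.
That is a change of -29.0%.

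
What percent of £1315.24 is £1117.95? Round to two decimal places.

85.00%

£1117.95 ÷ £1315.24 ≈ 85.00%.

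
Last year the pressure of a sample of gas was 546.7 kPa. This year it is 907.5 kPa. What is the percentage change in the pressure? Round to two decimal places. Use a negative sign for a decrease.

Change: 907.5 − 546.7 = 360.8.
Relative to the original: 360.8 ÷ 546.7 ≈ 66.00%.

66.00%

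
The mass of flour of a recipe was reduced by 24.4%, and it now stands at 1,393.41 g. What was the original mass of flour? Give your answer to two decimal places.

1,843.13 g

The overall multiplier applied was 0.756.
So the original mass of flour was 1,393.41 ÷ 0.756 ≈ 1,843.13 g.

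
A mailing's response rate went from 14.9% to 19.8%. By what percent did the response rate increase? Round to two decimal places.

32.89%

The change is 19.8 − 14.9 = 4.9 percentage points.
Relative to the original 14.9%, that is 4.9 ÷ 14.9 ≈ 32.89%.
So the response rate rose by 32.89%.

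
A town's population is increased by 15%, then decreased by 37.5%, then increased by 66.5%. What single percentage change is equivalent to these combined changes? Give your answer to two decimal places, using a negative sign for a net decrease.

A 15% increase multiplies by 1.15.
Then a 37.5% decrease: 1.15 × 0.625 = 0.71875.
Then a 66.5% increase: 0.71875 × 1.665 = 1.19671875.
Overall factor 1.19671875, i.e. 19.67%.

19.67%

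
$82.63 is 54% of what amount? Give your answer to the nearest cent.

$82.63 ÷ 0.54 ≈ $153.02.

$153.02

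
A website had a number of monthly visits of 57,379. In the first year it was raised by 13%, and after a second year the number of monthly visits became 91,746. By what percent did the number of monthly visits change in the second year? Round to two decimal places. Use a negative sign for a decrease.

After the first year: 57,379 × 1.13 = 64838.27.
Second-year multiplier: 91,746 ÷ 64838.27 ≈ 1.414998.
That is a change of 41.50%.

41.50%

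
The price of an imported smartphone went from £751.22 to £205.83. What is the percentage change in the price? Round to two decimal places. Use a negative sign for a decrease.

-72.60%

Change: £205.83 − £751.22 = -£545.39.
Relative to the original: -£545.39 ÷ £751.22 ≈ -72.60%.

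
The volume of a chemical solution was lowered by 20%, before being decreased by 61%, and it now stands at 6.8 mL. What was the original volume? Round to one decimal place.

21.8 mL

Undoing the 61% decrease: 6.8 ÷ 0.39 ≈ 17.435897.
Undoing the 20% decrease: 17.435897 ÷ 0.8 ≈ 21.8 mL.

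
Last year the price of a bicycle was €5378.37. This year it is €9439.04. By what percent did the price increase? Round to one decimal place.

Change: €9439.04 − €5378.37 = €4060.67.
Relative to the original: €4060.67 ÷ €5378.37 ≈ 75.5%.
So the price increased by 75.5%.

75.5%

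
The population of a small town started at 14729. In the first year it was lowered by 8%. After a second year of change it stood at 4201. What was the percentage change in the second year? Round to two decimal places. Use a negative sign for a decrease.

-69.00%

After the first year: 14729 × 0.92 = 13550.68.
Second-year multiplier: 4201 ÷ 13550.68 ≈ 0.310021.
That is a change of -69.00%.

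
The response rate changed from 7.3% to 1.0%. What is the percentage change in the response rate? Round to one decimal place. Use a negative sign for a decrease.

-86.3%

The change is 1.0 − 7.3 = -6.3 percentage points.
Relative to the original 7.3%, that is -6.3 ÷ 7.3 ≈ -86.3%.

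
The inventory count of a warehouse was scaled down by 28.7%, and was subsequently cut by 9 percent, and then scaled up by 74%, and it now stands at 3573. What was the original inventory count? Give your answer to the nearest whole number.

The overall multiplier applied was 0.713 × 0.91 × 1.74 = 1.1289642.
So the original inventory count was 3573 ÷ 1.1289642 ≈ 3165.

3165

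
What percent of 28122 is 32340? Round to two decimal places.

32340 ÷ 28122 ≈ 115.00%.

115.00%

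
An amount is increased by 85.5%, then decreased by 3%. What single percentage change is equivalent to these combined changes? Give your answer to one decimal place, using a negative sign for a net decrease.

79.9%

An 85.5% increase multiplies by 1.855.
Then a 3% decrease: 1.855 × 0.97 = 1.79935.
Overall factor 1.79935, i.e. 79.9%.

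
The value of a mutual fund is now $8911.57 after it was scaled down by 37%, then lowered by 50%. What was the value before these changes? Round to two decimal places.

Undoing the 50% decrease: $8911.57 ÷ 0.5 = $17823.14.
Undoing the 37% decrease: $17823.14 ÷ 0.63 ≈ $28290.70.

$28290.70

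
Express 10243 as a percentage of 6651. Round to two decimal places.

154.01%

10243 ÷ 6651 ≈ 154.01%.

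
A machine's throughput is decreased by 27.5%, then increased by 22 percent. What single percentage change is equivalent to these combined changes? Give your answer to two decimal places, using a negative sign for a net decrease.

A 27.5% decrease multiplies by 0.725.
Then a 22% increase: 0.725 × 1.22 = 0.8845.
Overall factor 0.8845, i.e. -11.55%.

-11.55%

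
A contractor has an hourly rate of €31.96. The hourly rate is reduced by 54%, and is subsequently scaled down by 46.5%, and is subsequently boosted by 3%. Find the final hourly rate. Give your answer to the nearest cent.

Each change multiplies by a factor: 0.46 × 0.535 × 1.03 = 0.253483.
€31.96 × 0.253483 = €8.10131668 ≈ €8.10.

€8.10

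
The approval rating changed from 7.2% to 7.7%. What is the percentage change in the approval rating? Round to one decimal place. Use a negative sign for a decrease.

6.9%

The change is 7.7 − 7.2 = 0.5 percentage points.
Relative to the original 7.2%, that is 0.5 ÷ 7.2 ≈ 6.9%.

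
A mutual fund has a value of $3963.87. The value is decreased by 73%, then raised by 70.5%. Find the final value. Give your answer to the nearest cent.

$1824.77

73% decrease: $3963.87 × 0.27 = $1070.2449.
70.5% increase: $1070.2449 × 1.705 = $1824.7675545 ≈ $1824.77.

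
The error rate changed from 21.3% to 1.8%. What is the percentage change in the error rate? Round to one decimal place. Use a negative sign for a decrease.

-91.5%

The change is 1.8 − 21.3 = -19.5 percentage points.
Relative to the original 21.3%, that is -19.5 ÷ 21.3 ≈ -91.5%.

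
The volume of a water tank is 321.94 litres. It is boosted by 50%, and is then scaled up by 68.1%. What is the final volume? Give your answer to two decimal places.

811.77 litres

50% increase: 321.94 × 1.5 = 482.91.
After the 68.1% increase: 482.91 × 1.681 = 811.77171 ≈ 811.77.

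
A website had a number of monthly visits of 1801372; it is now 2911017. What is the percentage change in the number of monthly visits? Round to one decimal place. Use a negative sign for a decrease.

61.6%

Change: 2911017 − 1801372 = 1109645.
Relative to the original: 1109645 ÷ 1801372 ≈ 61.6%.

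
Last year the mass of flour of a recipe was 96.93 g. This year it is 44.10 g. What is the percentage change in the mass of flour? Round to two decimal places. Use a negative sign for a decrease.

-54.50%

Change: 44.10 − 96.93 = -52.83.
Relative to the original: -52.83 ÷ 96.93 ≈ -54.50%.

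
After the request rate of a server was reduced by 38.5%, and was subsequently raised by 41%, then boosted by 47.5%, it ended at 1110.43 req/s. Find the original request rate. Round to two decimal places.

The overall multiplier applied was 0.615 × 1.41 × 1.475 = 1.27904625.
So the original request rate was 1110.43 ÷ 1.27904625 ≈ 868.17 req/s.

868.17 req/s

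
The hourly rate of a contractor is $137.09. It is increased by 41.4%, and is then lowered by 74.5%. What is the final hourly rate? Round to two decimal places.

$49.43

41.4% increase: $137.09 × 1.414 = $193.84526.
After the 74.5% decrease: $193.84526 × 0.255 = $49.4305413 ≈ $49.43.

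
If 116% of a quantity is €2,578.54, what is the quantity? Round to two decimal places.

€2,222.88

€2,578.54 ÷ 1.16 ≈ €2,222.88.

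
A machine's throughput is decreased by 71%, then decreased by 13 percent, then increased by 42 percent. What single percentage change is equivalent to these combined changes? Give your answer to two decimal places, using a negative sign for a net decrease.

The combined multiplier is 0.29 × 0.87 × 1.42 = 0.358266.
That corresponds to a decrease of 64.17%.

-64.17%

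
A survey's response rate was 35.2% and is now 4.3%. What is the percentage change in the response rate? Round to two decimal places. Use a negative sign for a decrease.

-87.78%

The change is 4.3 − 35.2 = -30.9 percentage points.
Relative to the original 35.2%, that is -30.9 ÷ 35.2 ≈ -87.78%.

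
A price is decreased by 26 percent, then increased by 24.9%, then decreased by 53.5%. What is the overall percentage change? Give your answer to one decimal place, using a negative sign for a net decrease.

-57.0%

A 26% decrease multiplies by 0.74.
Then a 24.9% increase: 0.74 × 1.249 = 0.92426.
Then a 53.5% decrease: 0.92426 × 0.465 = 0.4297809.
Overall factor 0.4297809, i.e. -57.0%.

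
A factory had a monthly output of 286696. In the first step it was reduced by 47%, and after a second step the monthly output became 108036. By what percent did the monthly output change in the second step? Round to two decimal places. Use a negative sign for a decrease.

-28.90%

After the first step: 286696 × 0.53 = 151948.88.
Second-step multiplier: 108036 ÷ 151948.88 ≈ 0.711002.
That is a change of -28.90%.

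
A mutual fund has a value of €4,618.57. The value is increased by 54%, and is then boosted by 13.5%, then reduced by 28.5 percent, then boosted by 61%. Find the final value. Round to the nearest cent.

€9,293.00

Apply the 54% increase: €4,618.57 × 1.54 = €7112.5978.
13.5% increase: €7112.5978 × 1.135 = €8072.798503.
Apply the 28.5% decrease: €8072.798503 × 0.715 = €5772.050929645.
61% increase: €5772.050929645 × 1.61 = €9293.00199672845 ≈ €9,293.00.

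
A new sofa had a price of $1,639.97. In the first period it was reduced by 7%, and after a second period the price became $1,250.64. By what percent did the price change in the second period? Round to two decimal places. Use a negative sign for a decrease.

-18.00%

After the first period: $1,639.97 × 0.93 = $1525.1721.
Second-period multiplier: $1,250.64 ÷ $1525.1721 ≈ 0.819999.
That is a change of -18.00%.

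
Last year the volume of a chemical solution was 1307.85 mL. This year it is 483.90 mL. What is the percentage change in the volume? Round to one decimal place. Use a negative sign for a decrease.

Change: 483.90 − 1307.85 = -823.95.
Relative to the original: -823.95 ÷ 1307.85 ≈ -63.0%.

-63.0%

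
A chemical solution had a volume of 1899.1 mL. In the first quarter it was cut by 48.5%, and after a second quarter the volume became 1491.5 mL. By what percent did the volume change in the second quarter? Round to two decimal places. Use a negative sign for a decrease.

52.50%

After the first quarter: 1899.1 × 0.515 = 978.0365.
Second-quarter multiplier: 1491.5 ÷ 978.0365 ≈ 1.524994.
That is a change of 52.50%.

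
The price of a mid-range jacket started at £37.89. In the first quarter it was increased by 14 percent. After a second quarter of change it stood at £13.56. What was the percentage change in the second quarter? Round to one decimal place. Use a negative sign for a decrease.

-68.6%

After the first quarter: £37.89 × 1.14 = £43.1946.
Second-quarter multiplier: £13.56 ÷ £43.1946 ≈ 0.31393.
That is a change of -68.6%.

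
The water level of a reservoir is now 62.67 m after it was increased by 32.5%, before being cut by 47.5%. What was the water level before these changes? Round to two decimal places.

90.09 m

Undoing the 47.5% decrease: 62.67 ÷ 0.525 ≈ 119.371429.
Undoing the 32.5% increase: 119.371429 ÷ 1.325 ≈ 90.09 m.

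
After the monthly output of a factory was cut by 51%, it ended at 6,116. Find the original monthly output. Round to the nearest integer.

The overall multiplier applied was 0.49.
So the original monthly output was 6,116 ÷ 0.49 ≈ 12,482.

12,482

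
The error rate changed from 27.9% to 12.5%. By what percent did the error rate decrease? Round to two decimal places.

The change is 12.5 − 27.9 = -15.4 percentage points.
Relative to the original 27.9%, that is -15.4 ÷ 27.9 ≈ -55.20%.
So the error rate fell by 55.20%.

55.20%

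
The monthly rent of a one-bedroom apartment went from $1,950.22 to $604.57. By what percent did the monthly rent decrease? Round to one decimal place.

Change: $604.57 − $1,950.22 = -$1,345.65.
Relative to the original: -$1,345.65 ÷ $1,950.22 ≈ -69.0%.
So the monthly rent decreased by 69.0%.

69.0%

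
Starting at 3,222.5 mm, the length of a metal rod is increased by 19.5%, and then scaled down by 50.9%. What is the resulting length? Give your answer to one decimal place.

Each change multiplies by a factor: 1.195 × 0.491 = 0.586745.
3,222.5 × 0.586745 = 1890.7857625 ≈ 1,890.8.

1,890.8 mm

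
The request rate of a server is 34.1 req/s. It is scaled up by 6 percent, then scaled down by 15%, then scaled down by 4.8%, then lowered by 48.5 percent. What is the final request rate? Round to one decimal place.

6% increase: 34.1 × 1.06 = 36.146.
After the 15% decrease: 36.146 × 0.85 = 30.7241.
After the 4.8% decrease: 30.7241 × 0.952 = 29.2493432.
48.5% decrease: 29.2493432 × 0.515 = 15.063411748 ≈ 15.1.

15.1 req/s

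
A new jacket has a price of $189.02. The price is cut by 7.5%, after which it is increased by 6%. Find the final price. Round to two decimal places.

Apply the 7.5% decrease: $189.02 × 0.925 = $174.8435.
Apply the 6% increase: $174.8435 × 1.06 = $185.33411 ≈ $185.33.

$185.33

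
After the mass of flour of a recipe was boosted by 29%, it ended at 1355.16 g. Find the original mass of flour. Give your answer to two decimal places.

The overall multiplier applied was 1.29.
So the original mass of flour was 1355.16 ÷ 1.29 ≈ 1050.51 g.

1050.51 g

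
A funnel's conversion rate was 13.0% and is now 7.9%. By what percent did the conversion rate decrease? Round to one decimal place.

The change is 7.9 − 13.0 = -5.1 percentage points.
Relative to the original 13.0%, that is -5.1 ÷ 13.0 ≈ -39.2%.
So the conversion rate fell by 39.2%.

39.2%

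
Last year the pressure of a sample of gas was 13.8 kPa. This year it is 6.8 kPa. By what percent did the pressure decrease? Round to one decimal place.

Change: 6.8 − 13.8 = -7.0.
Relative to the original: -7.0 ÷ 13.8 ≈ -50.7%.
So the pressure decreased by 50.7%.

50.7%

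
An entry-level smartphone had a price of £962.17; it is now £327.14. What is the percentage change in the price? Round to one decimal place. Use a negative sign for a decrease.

-66.0%

Change: £327.14 − £962.17 = -£635.03.
Relative to the original: -£635.03 ÷ £962.17 ≈ -66.0%.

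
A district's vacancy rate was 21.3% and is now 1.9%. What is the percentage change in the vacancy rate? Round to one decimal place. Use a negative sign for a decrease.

-91.1%

The change is 1.9 − 21.3 = -19.4 percentage points.
Relative to the original 21.3%, that is -19.4 ÷ 21.3 ≈ -91.1%.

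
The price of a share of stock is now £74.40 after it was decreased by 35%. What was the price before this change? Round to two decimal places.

The overall multiplier applied was 0.65.
So the original price was £74.40 ÷ 0.65 ≈ £114.46.

£114.46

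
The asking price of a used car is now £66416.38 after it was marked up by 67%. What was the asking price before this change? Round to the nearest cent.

£39770.29

The overall multiplier applied was 1.67.
So the original asking price was £66416.38 ÷ 1.67 ≈ £39770.29.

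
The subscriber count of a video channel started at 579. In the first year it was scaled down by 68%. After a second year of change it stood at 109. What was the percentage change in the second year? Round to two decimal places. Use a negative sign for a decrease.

-41.17%

After the first year: 579 × 0.32 = 185.28.
Second-year multiplier: 109 ÷ 185.28 ≈ 0.588299.
That is a change of -41.17%.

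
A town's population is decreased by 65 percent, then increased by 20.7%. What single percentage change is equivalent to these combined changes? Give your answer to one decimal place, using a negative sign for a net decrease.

-57.8%

The combined multiplier is 0.35 × 1.207 = 0.42245.
That corresponds to a decrease of 57.8%.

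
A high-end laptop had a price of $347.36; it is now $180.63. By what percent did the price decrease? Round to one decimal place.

Change: $180.63 − $347.36 = -$166.73.
Relative to the original: -$166.73 ÷ $347.36 ≈ -48.0%.
So the price decreased by 48.0%.

48.0%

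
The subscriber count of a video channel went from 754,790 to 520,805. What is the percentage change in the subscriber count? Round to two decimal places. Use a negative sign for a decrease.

-31.00%

Change: 520,805 − 754,790 = -233,985.
Relative to the original: -233,985 ÷ 754,790 ≈ -31.00%.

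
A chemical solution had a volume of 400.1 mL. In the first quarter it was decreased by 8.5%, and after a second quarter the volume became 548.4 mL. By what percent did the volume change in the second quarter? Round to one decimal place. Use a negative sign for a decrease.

After the first quarter: 400.1 × 0.915 = 366.0915.
Second-quarter multiplier: 548.4 ÷ 366.0915 ≈ 1.49799.
That is a change of 49.8%.

49.8%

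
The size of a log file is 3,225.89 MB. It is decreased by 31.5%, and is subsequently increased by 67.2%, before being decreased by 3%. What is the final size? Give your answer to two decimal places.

3,583.84 MB

Each change multiplies by a factor: 0.685 × 1.672 × 0.97 = 1.1109604.
3,225.89 × 1.1109604 = 3583.836044756 ≈ 3,583.84.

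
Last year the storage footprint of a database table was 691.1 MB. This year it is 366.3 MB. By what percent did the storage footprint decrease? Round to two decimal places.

47.00%

Change: 366.3 − 691.1 = -324.8.
Relative to the original: -324.8 ÷ 691.1 ≈ -47.00%.
So the storage footprint decreased by 47.00%.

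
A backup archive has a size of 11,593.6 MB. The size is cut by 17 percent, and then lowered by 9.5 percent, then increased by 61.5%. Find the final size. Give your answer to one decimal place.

Each change multiplies by a factor: 0.83 × 0.905 × 1.615 = 1.21310725.
11,593.6 × 1.21310725 = 14064.2802136 ≈ 14,064.3.

14,064.3 MB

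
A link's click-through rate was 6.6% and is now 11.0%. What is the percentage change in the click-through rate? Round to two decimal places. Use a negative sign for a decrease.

The change is 11.0 − 6.6 = 4.4 percentage points.
Relative to the original 6.6%, that is 4.4 ÷ 6.6 ≈ 66.67%.

66.67%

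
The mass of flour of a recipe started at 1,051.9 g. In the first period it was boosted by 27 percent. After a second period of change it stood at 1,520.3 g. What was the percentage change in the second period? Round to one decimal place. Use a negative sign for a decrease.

13.8%

After the first period: 1,051.9 × 1.27 = 1335.913.
Second-period multiplier: 1,520.3 ÷ 1335.913 ≈ 1.13802.
That is a change of 13.8%.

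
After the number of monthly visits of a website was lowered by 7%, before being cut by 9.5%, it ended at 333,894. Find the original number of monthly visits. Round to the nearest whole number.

The overall multiplier applied was 0.93 × 0.905 = 0.84165.
So the original number of monthly visits was 333,894 ÷ 0.84165 ≈ 396,714.

396,714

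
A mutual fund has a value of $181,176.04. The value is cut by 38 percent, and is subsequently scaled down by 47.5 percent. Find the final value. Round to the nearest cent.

Each change multiplies by a factor: 0.62 × 0.525 = 0.3255.
$181,176.04 × 0.3255 = $58972.80102 ≈ $58,972.80.

$58,972.80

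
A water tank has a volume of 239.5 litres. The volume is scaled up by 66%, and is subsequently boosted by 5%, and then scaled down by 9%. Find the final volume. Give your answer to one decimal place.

379.9 litres

66% increase: 239.5 × 1.66 = 397.57.
After the 5% increase: 397.57 × 1.05 = 417.4485.
Apply the 9% decrease: 417.4485 × 0.91 = 379.878135 ≈ 379.9.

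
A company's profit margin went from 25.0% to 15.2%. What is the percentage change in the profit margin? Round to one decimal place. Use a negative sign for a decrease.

The change is 15.2 − 25.0 = -9.8 percentage points.
Relative to the original 25.0%, that is -9.8 ÷ 25.0 = -39.2%.

-39.2%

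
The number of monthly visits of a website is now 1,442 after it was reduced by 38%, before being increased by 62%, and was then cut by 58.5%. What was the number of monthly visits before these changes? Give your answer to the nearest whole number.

3,459

Undoing the 58.5% decrease: 1,442 ÷ 0.415 ≈ 3474.698795.
Undoing the 62% increase: 3474.698795 ÷ 1.62 ≈ 2144.875799.
Undoing the 38% decrease: 2144.875799 ÷ 0.62 ≈ 3,459.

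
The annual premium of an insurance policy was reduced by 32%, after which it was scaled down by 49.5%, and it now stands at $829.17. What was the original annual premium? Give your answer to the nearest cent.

$2414.59

Undoing the 49.5% decrease: $829.17 ÷ 0.505 ≈ $1641.920792.
Undoing the 32% decrease: $1641.920792 ÷ 0.68 ≈ $2414.59.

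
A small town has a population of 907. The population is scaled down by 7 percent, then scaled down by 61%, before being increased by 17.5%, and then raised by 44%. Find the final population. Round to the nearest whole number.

Each change multiplies by a factor: 0.93 × 0.39 × 1.175 × 1.44 = 0.6136884.
907 × 0.6136884 = 556.6153788 ≈ 557.

557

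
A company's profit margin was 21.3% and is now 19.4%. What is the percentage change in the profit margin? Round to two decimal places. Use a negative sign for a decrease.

-8.92%

The change is 19.4 − 21.3 = -1.9 percentage points.
Relative to the original 21.3%, that is -1.9 ÷ 21.3 ≈ -8.92%.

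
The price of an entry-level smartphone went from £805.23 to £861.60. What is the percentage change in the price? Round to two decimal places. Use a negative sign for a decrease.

7.00%

Change: £861.60 − £805.23 = £56.37.
Relative to the original: £56.37 ÷ £805.23 ≈ 7.00%.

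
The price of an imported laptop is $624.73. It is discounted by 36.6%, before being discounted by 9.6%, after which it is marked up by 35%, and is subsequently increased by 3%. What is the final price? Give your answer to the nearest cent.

Each change multiplies by a factor: 0.634 × 0.904 × 1.35 × 1.03 = 0.796945608.
$624.73 × 0.796945608 = $497.87582968584 ≈ $497.88.

$497.88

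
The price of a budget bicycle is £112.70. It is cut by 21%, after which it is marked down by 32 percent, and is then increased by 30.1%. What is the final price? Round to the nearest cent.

£78.77

Apply the 21% decrease: £112.70 × 0.79 = £89.033.
32% decrease: £89.033 × 0.68 = £60.54244.
Apply the 30.1% increase: £60.54244 × 1.301 = £78.76571444 ≈ £78.77.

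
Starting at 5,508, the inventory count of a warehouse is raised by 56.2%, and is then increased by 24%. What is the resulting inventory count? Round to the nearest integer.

After the 56.2% increase: 5,508 × 1.562 = 8603.496.
After the 24% increase: 8603.496 × 1.24 = 10668.33504 ≈ 10,668.

10,668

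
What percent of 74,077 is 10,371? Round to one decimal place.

14.0%

10,371 ÷ 74,077 ≈ 14.0%.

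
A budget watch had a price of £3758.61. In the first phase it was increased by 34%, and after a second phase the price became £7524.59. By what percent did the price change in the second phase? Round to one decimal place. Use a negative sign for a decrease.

49.4%

After the first phase: £3758.61 × 1.34 = £5036.5374.
Second-phase multiplier: £7524.59 ÷ £5036.5374 ≈ 1.494.
That is a change of 49.4%.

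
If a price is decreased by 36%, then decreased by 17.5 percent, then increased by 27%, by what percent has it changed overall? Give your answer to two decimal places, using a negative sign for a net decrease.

-32.94%

A 36% decrease multiplies by 0.64.
Then a 17.5% decrease: 0.64 × 0.825 = 0.528.
Then a 27% increase: 0.528 × 1.27 = 0.67056.
Overall factor 0.67056, i.e. -32.94%.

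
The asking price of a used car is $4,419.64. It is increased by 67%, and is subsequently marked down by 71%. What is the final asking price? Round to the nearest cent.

After the 67% increase: $4,419.64 × 1.67 = $7380.7988.
After the 71% decrease: $7380.7988 × 0.29 = $2140.431652 ≈ $2,140.43.

$2,140.43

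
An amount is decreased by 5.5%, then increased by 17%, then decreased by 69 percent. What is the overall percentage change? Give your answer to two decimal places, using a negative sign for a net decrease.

A 5.5% decrease multiplies by 0.945.
Then a 17% increase: 0.945 × 1.17 = 1.10565.
Then a 69% decrease: 1.10565 × 0.31 = 0.3427515.
Overall factor 0.3427515, i.e. -65.72%.

-65.72%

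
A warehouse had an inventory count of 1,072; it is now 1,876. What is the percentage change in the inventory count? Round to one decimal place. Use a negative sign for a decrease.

75.0%

Change: 1,876 − 1,072 = 804.
Relative to the original: 804 ÷ 1,072 = 75.0%.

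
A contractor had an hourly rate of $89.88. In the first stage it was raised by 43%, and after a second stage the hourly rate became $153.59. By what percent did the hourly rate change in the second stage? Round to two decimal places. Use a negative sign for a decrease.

19.50%

After the first stage: $89.88 × 1.43 = $128.5284.
Second-stage multiplier: $153.59 ÷ $128.5284 ≈ 1.194989.
That is a change of 19.50%.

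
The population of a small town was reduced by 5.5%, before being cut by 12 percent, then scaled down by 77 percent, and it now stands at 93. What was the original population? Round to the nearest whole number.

Undoing the 77% decrease: 93 ÷ 0.23 ≈ 404.347826.
Undoing the 12% decrease: 404.347826 ÷ 0.88 ≈ 459.486166.
Undoing the 5.5% decrease: 459.486166 ÷ 0.945 ≈ 486.

486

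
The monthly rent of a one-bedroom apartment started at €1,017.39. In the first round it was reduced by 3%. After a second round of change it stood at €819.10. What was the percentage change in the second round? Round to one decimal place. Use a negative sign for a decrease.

-17.0%

After the first round: €1,017.39 × 0.97 = €986.8683.
Second-round multiplier: €819.10 ÷ €986.8683 ≈ 0.83.
That is a change of -17.0%.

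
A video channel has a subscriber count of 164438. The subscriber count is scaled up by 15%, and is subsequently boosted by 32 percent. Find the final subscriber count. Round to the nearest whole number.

249617

Apply the 15% increase: 164438 × 1.15 = 189103.7.
After the 32% increase: 189103.7 × 1.32 = 249616.884 ≈ 249617.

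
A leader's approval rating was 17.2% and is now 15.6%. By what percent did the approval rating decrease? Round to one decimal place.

9.3%

The change is 15.6 − 17.2 = -1.6 percentage points.
Relative to the original 17.2%, that is -1.6 ÷ 17.2 ≈ -9.3%.
So the approval rating fell by 9.3%.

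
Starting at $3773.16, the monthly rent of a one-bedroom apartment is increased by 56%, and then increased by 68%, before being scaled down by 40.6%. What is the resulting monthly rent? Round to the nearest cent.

$5873.89

56% increase: $3773.16 × 1.56 = $5886.1296.
After the 68% increase: $5886.1296 × 1.68 = $9888.697728.
After the 40.6% decrease: $9888.697728 × 0.594 = $5873.886450432 ≈ $5873.89.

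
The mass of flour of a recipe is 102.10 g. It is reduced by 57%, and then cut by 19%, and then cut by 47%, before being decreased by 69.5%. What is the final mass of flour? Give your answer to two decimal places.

5.75 g

Each change multiplies by a factor: 0.43 × 0.81 × 0.53 × 0.305 = 0.056302695.
102.10 × 0.056302695 = 5.7485051595 ≈ 5.75.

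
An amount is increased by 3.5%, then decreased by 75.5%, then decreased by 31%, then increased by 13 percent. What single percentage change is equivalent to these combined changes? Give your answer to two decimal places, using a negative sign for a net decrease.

A 3.5% increase multiplies by 1.035.
Then a 75.5% decrease: 1.035 × 0.245 = 0.253575.
Then a 31% decrease: 0.253575 × 0.69 = 0.17496675.
Then a 13% increase: 0.17496675 × 1.13 = 0.1977124275.
Overall factor 0.1977124275, i.e. -80.23%.

-80.23%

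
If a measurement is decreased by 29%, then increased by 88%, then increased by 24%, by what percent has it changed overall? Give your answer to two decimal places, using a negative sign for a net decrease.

65.52%

The combined multiplier is 0.71 × 1.88 × 1.24 = 1.655152.
That corresponds to an increase of 65.52%.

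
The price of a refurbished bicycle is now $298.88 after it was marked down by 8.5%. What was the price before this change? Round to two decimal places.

$326.64

The overall multiplier applied was 0.915.
So the original price was $298.88 ÷ 0.915 ≈ $326.64.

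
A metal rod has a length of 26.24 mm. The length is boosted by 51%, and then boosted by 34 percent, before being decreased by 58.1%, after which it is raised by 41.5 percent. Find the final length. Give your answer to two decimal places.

Each change multiplies by a factor: 1.51 × 1.34 × 0.419 × 1.415 = 1.199643509.
26.24 × 1.199643509 = 31.47864567616 ≈ 31.48.

31.48 mm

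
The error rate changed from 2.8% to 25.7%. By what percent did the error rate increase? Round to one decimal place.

The change is 25.7 − 2.8 = 22.9 percentage points.
Relative to the original 2.8%, that is 22.9 ÷ 2.8 ≈ 817.9%.
So the error rate rose by 817.9%.

817.9%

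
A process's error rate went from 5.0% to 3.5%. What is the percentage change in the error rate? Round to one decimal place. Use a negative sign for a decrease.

The change is 3.5 − 5.0 = -1.5 percentage points.
Relative to the original 5.0%, that is -1.5 ÷ 5.0 = -30.0%.

-30.0%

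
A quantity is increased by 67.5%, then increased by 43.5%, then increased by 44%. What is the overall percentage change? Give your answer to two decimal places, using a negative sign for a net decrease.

246.12%

A 67.5% increase multiplies by 1.675.
Then a 43.5% increase: 1.675 × 1.435 = 2.403625.
Then a 44% increase: 2.403625 × 1.44 = 3.46122.
Overall factor 3.46122, i.e. 246.12%.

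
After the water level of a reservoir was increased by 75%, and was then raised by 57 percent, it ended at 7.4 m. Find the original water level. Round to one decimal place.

2.7 m

Undoing the 57% increase: 7.4 ÷ 1.57 ≈ 4.713376.
Undoing the 75% increase: 4.713376 ÷ 1.75 ≈ 2.7 m.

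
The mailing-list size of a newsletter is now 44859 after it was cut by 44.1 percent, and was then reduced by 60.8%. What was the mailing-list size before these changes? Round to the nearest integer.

The overall multiplier applied was 0.559 × 0.392 = 0.219128.
So the original mailing-list size was 44859 ÷ 0.219128 ≈ 204716.

204716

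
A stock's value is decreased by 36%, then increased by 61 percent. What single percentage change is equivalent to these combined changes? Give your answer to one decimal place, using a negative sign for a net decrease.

The combined multiplier is 0.64 × 1.61 = 1.0304.
That corresponds to an increase of 3.0%.

3.0%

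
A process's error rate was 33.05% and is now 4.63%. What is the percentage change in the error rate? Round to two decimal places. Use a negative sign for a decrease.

The change is 4.63 − 33.05 = -28.42 percentage points.
Relative to the original 33.05%, that is -28.42 ÷ 33.05 ≈ -85.99%.

-85.99%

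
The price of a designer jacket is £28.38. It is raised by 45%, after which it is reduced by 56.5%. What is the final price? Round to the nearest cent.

Apply the 45% increase: £28.38 × 1.45 = £41.151.
Apply the 56.5% decrease: £41.151 × 0.435 = £17.900685 ≈ £17.90.

£17.90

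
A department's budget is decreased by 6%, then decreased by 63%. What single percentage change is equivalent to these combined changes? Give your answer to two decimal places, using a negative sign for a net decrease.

A 6% decrease multiplies by 0.94.
Then a 63% decrease: 0.94 × 0.37 = 0.3478.
Overall factor 0.3478, i.e. -65.22%.

-65.22%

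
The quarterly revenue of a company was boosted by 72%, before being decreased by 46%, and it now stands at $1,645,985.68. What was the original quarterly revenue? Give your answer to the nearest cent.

$1,772,163.74

The overall multiplier applied was 1.72 × 0.54 = 0.9288.
So the original quarterly revenue was $1,645,985.68 ÷ 0.9288 ≈ $1,772,163.74.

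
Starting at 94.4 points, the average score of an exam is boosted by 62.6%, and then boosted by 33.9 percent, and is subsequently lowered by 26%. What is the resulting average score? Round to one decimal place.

62.6% increase: 94.4 × 1.626 = 153.4944.
Apply the 33.9% increase: 153.4944 × 1.339 = 205.5290016.
Apply the 26% decrease: 205.5290016 × 0.74 = 152.091461184 ≈ 152.1.

152.1 points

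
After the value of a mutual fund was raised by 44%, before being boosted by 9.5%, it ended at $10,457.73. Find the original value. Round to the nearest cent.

The overall multiplier applied was 1.44 × 1.095 = 1.5768.
So the original value was $10,457.73 ÷ 1.5768 ≈ $6,632.25.

$6,632.25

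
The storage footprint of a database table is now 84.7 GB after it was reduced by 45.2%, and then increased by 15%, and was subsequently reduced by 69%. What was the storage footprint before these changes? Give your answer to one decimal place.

The overall multiplier applied was 0.548 × 1.15 × 0.31 = 0.195362.
So the original storage footprint was 84.7 ÷ 0.195362 ≈ 433.6 GB.

433.6 GB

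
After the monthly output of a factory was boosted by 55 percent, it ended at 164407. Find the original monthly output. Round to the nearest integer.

106069

The overall multiplier applied was 1.55.
So the original monthly output was 164407 ÷ 1.55 ≈ 106069.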